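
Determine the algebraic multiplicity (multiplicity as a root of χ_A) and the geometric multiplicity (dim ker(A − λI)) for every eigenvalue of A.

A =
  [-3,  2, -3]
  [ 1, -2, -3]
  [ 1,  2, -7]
λ = -4: alg = 3, geom = 2

Step 1 — factor the characteristic polynomial to read off the algebraic multiplicities:
  χ_A(x) = (x + 4)^3

Step 2 — compute geometric multiplicities via the rank-nullity identity g(λ) = n − rank(A − λI):
  rank(A − (-4)·I) = 1, so dim ker(A − (-4)·I) = n − 1 = 2

Summary:
  λ = -4: algebraic multiplicity = 3, geometric multiplicity = 2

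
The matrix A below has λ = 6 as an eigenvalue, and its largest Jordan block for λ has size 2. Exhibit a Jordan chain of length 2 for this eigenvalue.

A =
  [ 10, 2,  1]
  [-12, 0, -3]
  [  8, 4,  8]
A Jordan chain for λ = 6 of length 2:
v_1 = (4, -12, 8)ᵀ
v_2 = (1, 0, 0)ᵀ

Let N = A − (6)·I. We want v_2 with N^2 v_2 = 0 but N^1 v_2 ≠ 0; then v_{j-1} := N · v_j for j = 2, …, 2.

Pick v_2 = (1, 0, 0)ᵀ.
Then v_1 = N · v_2 = (4, -12, 8)ᵀ.

Sanity check: (A − (6)·I) v_1 = (0, 0, 0)ᵀ = 0. ✓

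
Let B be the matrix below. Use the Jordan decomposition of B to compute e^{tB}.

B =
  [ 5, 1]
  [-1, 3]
e^{tB} =
  [t*exp(4*t) + exp(4*t), t*exp(4*t)]
  [-t*exp(4*t), -t*exp(4*t) + exp(4*t)]

Strategy: write B = P · J · P⁻¹ where J is a Jordan canonical form, so e^{tB} = P · e^{tJ} · P⁻¹, and e^{tJ} can be computed block-by-block.

B has Jordan form
J =
  [4, 1]
  [0, 4]
(up to reordering of blocks).

Per-block formulas:
  For a 2×2 Jordan block J_2(4): exp(t · J_2(4)) = e^(4t)·(I + t·N), where N is the 2×2 nilpotent shift.

After assembling e^{tJ} and conjugating by P, we get:

e^{tB} =
  [t*exp(4*t) + exp(4*t), t*exp(4*t)]
  [-t*exp(4*t), -t*exp(4*t) + exp(4*t)]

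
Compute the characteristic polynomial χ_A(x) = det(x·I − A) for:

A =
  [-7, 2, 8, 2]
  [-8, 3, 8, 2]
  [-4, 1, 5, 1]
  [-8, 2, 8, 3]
x^4 - 4*x^3 + 6*x^2 - 4*x + 1

Expanding det(x·I − A) (e.g. by cofactor expansion or by noting that A is similar to its Jordan form J, which has the same characteristic polynomial as A) gives
  χ_A(x) = x^4 - 4*x^3 + 6*x^2 - 4*x + 1
which factors as (x - 1)^4. The eigenvalues (with algebraic multiplicities) are λ = 1 with multiplicity 4.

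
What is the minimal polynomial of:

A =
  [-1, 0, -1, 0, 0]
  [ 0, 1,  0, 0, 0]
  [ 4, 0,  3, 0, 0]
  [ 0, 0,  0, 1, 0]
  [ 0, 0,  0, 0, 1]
x^2 - 2*x + 1

The characteristic polynomial is χ_A(x) = (x - 1)^5, so the eigenvalues are known. The minimal polynomial is
  m_A(x) = Π_λ (x − λ)^{k_λ}
where k_λ is the size of the *largest* Jordan block for λ (equivalently, the smallest k with (A − λI)^k v = 0 for every generalised eigenvector v of λ).

  λ = 1: largest Jordan block has size 2, contributing (x − 1)^2

So m_A(x) = (x - 1)^2 = x^2 - 2*x + 1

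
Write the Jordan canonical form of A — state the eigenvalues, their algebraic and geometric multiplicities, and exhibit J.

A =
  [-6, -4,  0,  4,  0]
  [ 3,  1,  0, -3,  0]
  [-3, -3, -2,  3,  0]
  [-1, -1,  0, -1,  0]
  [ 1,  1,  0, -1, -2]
J_2(-2) ⊕ J_1(-2) ⊕ J_1(-2) ⊕ J_1(-2)

The characteristic polynomial is
  det(x·I − A) = x^5 + 10*x^4 + 40*x^3 + 80*x^2 + 80*x + 32 = (x + 2)^5

Eigenvalues and multiplicities (the geometric multiplicity of λ is n − rank(A − λI), which equals the number of Jordan blocks for λ):
  λ = -2: algebraic multiplicity = 5, geometric multiplicity = 4

Determining the block sizes for each eigenvalue:
  λ = -2: 4 blocks summing to 5 forces exactly one block of size 2 and the rest size 1 → block sizes [2, 1, 1, 1]

Assembling the blocks gives a Jordan form
J =
  [-2,  1,  0,  0,  0]
  [ 0, -2,  0,  0,  0]
  [ 0,  0, -2,  0,  0]
  [ 0,  0,  0, -2,  0]
  [ 0,  0,  0,  0, -2]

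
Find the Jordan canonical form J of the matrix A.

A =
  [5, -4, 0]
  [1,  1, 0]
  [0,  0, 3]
J_2(3) ⊕ J_1(3)

The characteristic polynomial is
  det(x·I − A) = x^3 - 9*x^2 + 27*x - 27 = (x - 3)^3

Eigenvalues and multiplicities (the geometric multiplicity of λ is n − rank(A − λI), which equals the number of Jordan blocks for λ):
  λ = 3: algebraic multiplicity = 3, geometric multiplicity = 2

Determining the block sizes for each eigenvalue:
  λ = 3: 2 blocks summing to 3 forces exactly one block of size 2 and the rest size 1 → block sizes [2, 1]

Assembling the blocks gives a Jordan form
J =
  [3, 1, 0]
  [0, 3, 0]
  [0, 0, 3]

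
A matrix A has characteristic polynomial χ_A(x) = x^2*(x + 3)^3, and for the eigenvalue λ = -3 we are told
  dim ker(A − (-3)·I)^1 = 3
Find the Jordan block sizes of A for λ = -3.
Block sizes for λ = -3: [1, 1, 1]

From the dimensions of kernels of powers, the number of Jordan blocks of size at least j is d_j − d_{j−1} where d_j = dim ker(N^j) (with d_0 = 0). Computing the differences gives [3].
The number of blocks of size exactly k is (#blocks of size ≥ k) − (#blocks of size ≥ k + 1), so the partition is: 3 block(s) of size 1.
In nonincreasing order the block sizes are [1, 1, 1].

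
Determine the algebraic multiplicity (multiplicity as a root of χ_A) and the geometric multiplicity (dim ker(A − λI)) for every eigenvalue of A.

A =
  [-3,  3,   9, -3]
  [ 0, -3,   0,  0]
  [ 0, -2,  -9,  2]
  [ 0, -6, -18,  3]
λ = -3: alg = 4, geom = 3

Step 1 — factor the characteristic polynomial to read off the algebraic multiplicities:
  χ_A(x) = (x + 3)^4

Step 2 — compute geometric multiplicities via the rank-nullity identity g(λ) = n − rank(A − λI):
  rank(A − (-3)·I) = 1, so dim ker(A − (-3)·I) = n − 1 = 3

Summary:
  λ = -3: algebraic multiplicity = 4, geometric multiplicity = 3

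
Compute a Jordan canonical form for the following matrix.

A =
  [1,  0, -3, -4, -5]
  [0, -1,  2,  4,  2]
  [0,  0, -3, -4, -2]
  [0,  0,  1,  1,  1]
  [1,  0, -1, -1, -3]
J_3(-1) ⊕ J_1(-1) ⊕ J_1(-1)

The characteristic polynomial is
  det(x·I − A) = x^5 + 5*x^4 + 10*x^3 + 10*x^2 + 5*x + 1 = (x + 1)^5

Eigenvalues and multiplicities (the geometric multiplicity of λ is n − rank(A − λI), which equals the number of Jordan blocks for λ):
  λ = -1: algebraic multiplicity = 5, geometric multiplicity = 3

Determining the block sizes for each eigenvalue:
  λ = -1: with am = 5 and gm = 3, the partition is not yet determined (e.g. several partitions of 5 into 3 parts exist). Let N = A − (-1)·I. Computing rank(N^1) = 2, rank(N^2) = 1, rank(N^3) = 0; the number of blocks of size ≥ j is rank(N^{j−1}) − rank(N^j), giving [3, 1, 1]. So we have 1 block(s) of size 3, 2 block(s) of size 1 → block sizes [3, 1, 1]

Assembling the blocks gives a Jordan form
J =
  [-1,  1,  0,  0,  0]
  [ 0, -1,  1,  0,  0]
  [ 0,  0, -1,  0,  0]
  [ 0,  0,  0, -1,  0]
  [ 0,  0,  0,  0, -1]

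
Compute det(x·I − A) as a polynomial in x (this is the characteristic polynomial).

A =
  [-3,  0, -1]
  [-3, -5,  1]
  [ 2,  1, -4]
x^3 + 12*x^2 + 48*x + 64

Expanding det(x·I − A) (e.g. by cofactor expansion or by noting that A is similar to its Jordan form J, which has the same characteristic polynomial as A) gives
  χ_A(x) = x^3 + 12*x^2 + 48*x + 64
which factors as (x + 4)^3. The eigenvalues (with algebraic multiplicities) are λ = -4 with multiplicity 3.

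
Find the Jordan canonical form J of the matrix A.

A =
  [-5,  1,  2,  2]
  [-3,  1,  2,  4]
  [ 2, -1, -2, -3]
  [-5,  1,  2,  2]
J_2(-2) ⊕ J_2(0)

The characteristic polynomial is
  det(x·I − A) = x^4 + 4*x^3 + 4*x^2 = x^2*(x + 2)^2

Eigenvalues and multiplicities (the geometric multiplicity of λ is n − rank(A − λI), which equals the number of Jordan blocks for λ):
  λ = -2: algebraic multiplicity = 2, geometric multiplicity = 1
  λ = 0: algebraic multiplicity = 2, geometric multiplicity = 1

Determining the block sizes for each eigenvalue:
  λ = -2: one block (gm = 1), so the single block has size am = 2 → block sizes [2]
  λ = 0: one block (gm = 1), so the single block has size am = 2 → block sizes [2]

Assembling the blocks gives a Jordan form
J =
  [-2,  1, 0, 0]
  [ 0, -2, 0, 0]
  [ 0,  0, 0, 1]
  [ 0,  0, 0, 0]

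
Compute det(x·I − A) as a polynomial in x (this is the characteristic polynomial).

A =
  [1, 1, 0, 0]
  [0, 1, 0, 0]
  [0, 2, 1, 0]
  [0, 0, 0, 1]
x^4 - 4*x^3 + 6*x^2 - 4*x + 1

Expanding det(x·I − A) (e.g. by cofactor expansion or by noting that A is similar to its Jordan form J, which has the same characteristic polynomial as A) gives
  χ_A(x) = x^4 - 4*x^3 + 6*x^2 - 4*x + 1
which factors as (x - 1)^4. The eigenvalues (with algebraic multiplicities) are λ = 1 with multiplicity 4.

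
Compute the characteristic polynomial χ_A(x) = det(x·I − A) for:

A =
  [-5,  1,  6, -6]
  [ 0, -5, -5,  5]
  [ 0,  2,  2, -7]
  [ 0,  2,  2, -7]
x^4 + 15*x^3 + 75*x^2 + 125*x

Expanding det(x·I − A) (e.g. by cofactor expansion or by noting that A is similar to its Jordan form J, which has the same characteristic polynomial as A) gives
  χ_A(x) = x^4 + 15*x^3 + 75*x^2 + 125*x
which factors as x*(x + 5)^3. The eigenvalues (with algebraic multiplicities) are λ = -5 with multiplicity 3, λ = 0 with multiplicity 1.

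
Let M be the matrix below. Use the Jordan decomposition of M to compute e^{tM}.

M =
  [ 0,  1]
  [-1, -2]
e^{tM} =
  [t*exp(-t) + exp(-t), t*exp(-t)]
  [-t*exp(-t), -t*exp(-t) + exp(-t)]

Strategy: write M = P · J · P⁻¹ where J is a Jordan canonical form, so e^{tM} = P · e^{tJ} · P⁻¹, and e^{tJ} can be computed block-by-block.

M has Jordan form
J =
  [-1,  1]
  [ 0, -1]
(up to reordering of blocks).

Per-block formulas:
  For a 2×2 Jordan block J_2(-1): exp(t · J_2(-1)) = e^(-1t)·(I + t·N), where N is the 2×2 nilpotent shift.

After assembling e^{tJ} and conjugating by P, we get:

e^{tM} =
  [t*exp(-t) + exp(-t), t*exp(-t)]
  [-t*exp(-t), -t*exp(-t) + exp(-t)]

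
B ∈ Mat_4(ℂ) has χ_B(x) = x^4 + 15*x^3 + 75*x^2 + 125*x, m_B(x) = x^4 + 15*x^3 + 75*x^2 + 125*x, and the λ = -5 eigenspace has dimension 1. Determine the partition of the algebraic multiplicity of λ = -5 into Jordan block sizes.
Block sizes for λ = -5: [3]

Step 1 — from the characteristic polynomial, algebraic multiplicity of λ = -5 is 3. From dim ker(B − (-5)·I) = 1, there are exactly 1 Jordan blocks for λ = -5.
Step 2 — from the minimal polynomial, the factor (x + 5)^3 tells us the largest block for λ = -5 has size 3.
Step 3 — with total size 3, 1 blocks, and largest block 3, the block sizes (in nonincreasing order) are [3].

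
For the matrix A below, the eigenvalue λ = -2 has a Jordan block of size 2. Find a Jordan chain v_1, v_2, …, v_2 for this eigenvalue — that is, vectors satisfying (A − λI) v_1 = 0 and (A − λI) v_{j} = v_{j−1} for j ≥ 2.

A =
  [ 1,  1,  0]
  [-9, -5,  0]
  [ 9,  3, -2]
A Jordan chain for λ = -2 of length 2:
v_1 = (3, -9, 9)ᵀ
v_2 = (1, 0, 0)ᵀ

Let N = A − (-2)·I. We want v_2 with N^2 v_2 = 0 but N^1 v_2 ≠ 0; then v_{j-1} := N · v_j for j = 2, …, 2.

Pick v_2 = (1, 0, 0)ᵀ.
Then v_1 = N · v_2 = (3, -9, 9)ᵀ.

Sanity check: (A − (-2)·I) v_1 = (0, 0, 0)ᵀ = 0. ✓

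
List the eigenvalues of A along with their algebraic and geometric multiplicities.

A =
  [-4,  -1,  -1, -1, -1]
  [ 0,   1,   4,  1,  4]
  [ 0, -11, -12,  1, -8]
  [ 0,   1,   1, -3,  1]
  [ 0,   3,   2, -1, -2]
λ = -4: alg = 5, geom = 3

Step 1 — factor the characteristic polynomial to read off the algebraic multiplicities:
  χ_A(x) = (x + 4)^5

Step 2 — compute geometric multiplicities via the rank-nullity identity g(λ) = n − rank(A − λI):
  rank(A − (-4)·I) = 2, so dim ker(A − (-4)·I) = n − 2 = 3

Summary:
  λ = -4: algebraic multiplicity = 5, geometric multiplicity = 3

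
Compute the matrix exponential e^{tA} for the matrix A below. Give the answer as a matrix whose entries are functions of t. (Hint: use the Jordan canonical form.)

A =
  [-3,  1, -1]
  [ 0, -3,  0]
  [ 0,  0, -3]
e^{tA} =
  [exp(-3*t), t*exp(-3*t), -t*exp(-3*t)]
  [0, exp(-3*t), 0]
  [0, 0, exp(-3*t)]

Strategy: write A = P · J · P⁻¹ where J is a Jordan canonical form, so e^{tA} = P · e^{tJ} · P⁻¹, and e^{tJ} can be computed block-by-block.

A has Jordan form
J =
  [-3,  1,  0]
  [ 0, -3,  0]
  [ 0,  0, -3]
(up to reordering of blocks).

Per-block formulas:
  For a 1×1 block at λ = -3: exp(t · [-3]) = [e^(-3t)].
  For a 2×2 Jordan block J_2(-3): exp(t · J_2(-3)) = e^(-3t)·(I + t·N), where N is the 2×2 nilpotent shift.

After assembling e^{tJ} and conjugating by P, we get:

e^{tA} =
  [exp(-3*t), t*exp(-3*t), -t*exp(-3*t)]
  [0, exp(-3*t), 0]
  [0, 0, exp(-3*t)]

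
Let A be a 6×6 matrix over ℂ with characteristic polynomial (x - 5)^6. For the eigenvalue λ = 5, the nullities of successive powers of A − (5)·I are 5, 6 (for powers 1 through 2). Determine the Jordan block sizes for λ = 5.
Block sizes for λ = 5: [2, 1, 1, 1, 1]

From the dimensions of kernels of powers, the number of Jordan blocks of size at least j is d_j − d_{j−1} where d_j = dim ker(N^j) (with d_0 = 0). Computing the differences gives [5, 1].
The number of blocks of size exactly k is (#blocks of size ≥ k) − (#blocks of size ≥ k + 1), so the partition is: 4 block(s) of size 1, 1 block(s) of size 2.
In nonincreasing order the block sizes are [2, 1, 1, 1, 1].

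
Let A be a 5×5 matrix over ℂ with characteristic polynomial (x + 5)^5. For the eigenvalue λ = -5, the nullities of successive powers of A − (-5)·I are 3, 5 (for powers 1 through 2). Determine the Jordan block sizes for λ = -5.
Block sizes for λ = -5: [2, 2, 1]

From the dimensions of kernels of powers, the number of Jordan blocks of size at least j is d_j − d_{j−1} where d_j = dim ker(N^j) (with d_0 = 0). Computing the differences gives [3, 2].
The number of blocks of size exactly k is (#blocks of size ≥ k) − (#blocks of size ≥ k + 1), so the partition is: 1 block(s) of size 1, 2 block(s) of size 2.
In nonincreasing order the block sizes are [2, 2, 1].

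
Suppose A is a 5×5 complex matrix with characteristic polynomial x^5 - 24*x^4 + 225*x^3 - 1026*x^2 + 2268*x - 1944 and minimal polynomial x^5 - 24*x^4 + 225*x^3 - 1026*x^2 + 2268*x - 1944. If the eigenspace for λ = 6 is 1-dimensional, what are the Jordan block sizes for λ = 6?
Block sizes for λ = 6: [3]

Step 1 — from the characteristic polynomial, algebraic multiplicity of λ = 6 is 3. From dim ker(A − (6)·I) = 1, there are exactly 1 Jordan blocks for λ = 6.
Step 2 — from the minimal polynomial, the factor (x − 6)^3 tells us the largest block for λ = 6 has size 3.
Step 3 — with total size 3, 1 blocks, and largest block 3, the block sizes (in nonincreasing order) are [3].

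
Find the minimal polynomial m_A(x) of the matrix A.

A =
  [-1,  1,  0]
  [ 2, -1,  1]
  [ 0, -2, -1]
x^3 + 3*x^2 + 3*x + 1

The characteristic polynomial is χ_A(x) = (x + 1)^3, so the eigenvalues are known. The minimal polynomial is
  m_A(x) = Π_λ (x − λ)^{k_λ}
where k_λ is the size of the *largest* Jordan block for λ (equivalently, the smallest k with (A − λI)^k v = 0 for every generalised eigenvector v of λ).

  λ = -1: largest Jordan block has size 3, contributing (x + 1)^3

So m_A(x) = (x + 1)^3 = x^3 + 3*x^2 + 3*x + 1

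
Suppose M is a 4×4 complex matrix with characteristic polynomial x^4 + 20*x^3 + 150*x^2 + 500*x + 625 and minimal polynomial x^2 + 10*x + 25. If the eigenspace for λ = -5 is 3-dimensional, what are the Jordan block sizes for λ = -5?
Block sizes for λ = -5: [2, 1, 1]

Step 1 — from the characteristic polynomial, algebraic multiplicity of λ = -5 is 4. From dim ker(M − (-5)·I) = 3, there are exactly 3 Jordan blocks for λ = -5.
Step 2 — from the minimal polynomial, the factor (x + 5)^2 tells us the largest block for λ = -5 has size 2.
Step 3 — with total size 4, 3 blocks, and largest block 2, the block sizes (in nonincreasing order) are [2, 1, 1].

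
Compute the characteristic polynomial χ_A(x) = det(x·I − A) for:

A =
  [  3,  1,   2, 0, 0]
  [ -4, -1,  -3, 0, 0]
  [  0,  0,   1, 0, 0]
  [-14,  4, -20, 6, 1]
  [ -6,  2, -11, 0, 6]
x^5 - 15*x^4 + 75*x^3 - 145*x^2 + 120*x - 36

Expanding det(x·I − A) (e.g. by cofactor expansion or by noting that A is similar to its Jordan form J, which has the same characteristic polynomial as A) gives
  χ_A(x) = x^5 - 15*x^4 + 75*x^3 - 145*x^2 + 120*x - 36
which factors as (x - 6)^2*(x - 1)^3. The eigenvalues (with algebraic multiplicities) are λ = 1 with multiplicity 3, λ = 6 with multiplicity 2.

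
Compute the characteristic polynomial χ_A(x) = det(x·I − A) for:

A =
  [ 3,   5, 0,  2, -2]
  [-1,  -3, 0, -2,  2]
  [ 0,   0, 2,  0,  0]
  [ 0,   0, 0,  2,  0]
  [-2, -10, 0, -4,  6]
x^5 - 10*x^4 + 40*x^3 - 80*x^2 + 80*x - 32

Expanding det(x·I − A) (e.g. by cofactor expansion or by noting that A is similar to its Jordan form J, which has the same characteristic polynomial as A) gives
  χ_A(x) = x^5 - 10*x^4 + 40*x^3 - 80*x^2 + 80*x - 32
which factors as (x - 2)^5. The eigenvalues (with algebraic multiplicities) are λ = 2 with multiplicity 5.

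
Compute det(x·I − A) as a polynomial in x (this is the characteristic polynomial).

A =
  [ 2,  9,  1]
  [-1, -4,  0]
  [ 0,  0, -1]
x^3 + 3*x^2 + 3*x + 1

Expanding det(x·I − A) (e.g. by cofactor expansion or by noting that A is similar to its Jordan form J, which has the same characteristic polynomial as A) gives
  χ_A(x) = x^3 + 3*x^2 + 3*x + 1
which factors as (x + 1)^3. The eigenvalues (with algebraic multiplicities) are λ = -1 with multiplicity 3.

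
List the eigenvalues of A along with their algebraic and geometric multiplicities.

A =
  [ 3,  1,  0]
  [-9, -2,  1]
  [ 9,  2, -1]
λ = 0: alg = 3, geom = 1

Step 1 — factor the characteristic polynomial to read off the algebraic multiplicities:
  χ_A(x) = x^3

Step 2 — compute geometric multiplicities via the rank-nullity identity g(λ) = n − rank(A − λI):
  rank(A − (0)·I) = 2, so dim ker(A − (0)·I) = n − 2 = 1

Summary:
  λ = 0: algebraic multiplicity = 3, geometric multiplicity = 1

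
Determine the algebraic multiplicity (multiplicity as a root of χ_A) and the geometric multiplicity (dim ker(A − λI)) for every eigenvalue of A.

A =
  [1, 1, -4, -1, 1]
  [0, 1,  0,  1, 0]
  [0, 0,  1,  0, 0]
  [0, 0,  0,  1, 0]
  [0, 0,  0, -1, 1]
λ = 1: alg = 5, geom = 3

Step 1 — factor the characteristic polynomial to read off the algebraic multiplicities:
  χ_A(x) = (x - 1)^5

Step 2 — compute geometric multiplicities via the rank-nullity identity g(λ) = n − rank(A − λI):
  rank(A − (1)·I) = 2, so dim ker(A − (1)·I) = n − 2 = 3

Summary:
  λ = 1: algebraic multiplicity = 5, geometric multiplicity = 3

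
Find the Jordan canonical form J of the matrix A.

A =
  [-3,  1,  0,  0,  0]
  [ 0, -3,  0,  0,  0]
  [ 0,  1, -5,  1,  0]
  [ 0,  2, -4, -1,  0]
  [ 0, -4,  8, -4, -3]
J_2(-3) ⊕ J_2(-3) ⊕ J_1(-3)

The characteristic polynomial is
  det(x·I − A) = x^5 + 15*x^4 + 90*x^3 + 270*x^2 + 405*x + 243 = (x + 3)^5

Eigenvalues and multiplicities (the geometric multiplicity of λ is n − rank(A − λI), which equals the number of Jordan blocks for λ):
  λ = -3: algebraic multiplicity = 5, geometric multiplicity = 3

Determining the block sizes for each eigenvalue:
  λ = -3: with am = 5 and gm = 3, the partition is not yet determined (e.g. several partitions of 5 into 3 parts exist). Let N = A − (-3)·I. Computing rank(N^1) = 2, rank(N^2) = 0; the number of blocks of size ≥ j is rank(N^{j−1}) − rank(N^j), giving [3, 2]. So we have 2 block(s) of size 2, 1 block(s) of size 1 → block sizes [2, 2, 1]

Assembling the blocks gives a Jordan form
J =
  [-3,  1,  0,  0,  0]
  [ 0, -3,  0,  0,  0]
  [ 0,  0, -3,  1,  0]
  [ 0,  0,  0, -3,  0]
  [ 0,  0,  0,  0, -3]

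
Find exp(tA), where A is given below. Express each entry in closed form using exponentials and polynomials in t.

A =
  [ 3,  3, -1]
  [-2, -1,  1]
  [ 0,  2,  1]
e^{tA} =
  [-t^2*exp(t) + 2*t*exp(t) + exp(t), -t^2*exp(t) + 3*t*exp(t), t^2*exp(t)/2 - t*exp(t)]
  [-2*t*exp(t), -2*t*exp(t) + exp(t), t*exp(t)]
  [-2*t^2*exp(t), -2*t^2*exp(t) + 2*t*exp(t), t^2*exp(t) + exp(t)]

Strategy: write A = P · J · P⁻¹ where J is a Jordan canonical form, so e^{tA} = P · e^{tJ} · P⁻¹, and e^{tJ} can be computed block-by-block.

A has Jordan form
J =
  [1, 1, 0]
  [0, 1, 1]
  [0, 0, 1]
(up to reordering of blocks).

Per-block formulas:
  For a 3×3 Jordan block J_3(1): exp(t · J_3(1)) = e^(1t)·(I + t·N + (t^2/2)·N^2), where N is the 3×3 nilpotent shift.

After assembling e^{tJ} and conjugating by P, we get:

e^{tA} =
  [-t^2*exp(t) + 2*t*exp(t) + exp(t), -t^2*exp(t) + 3*t*exp(t), t^2*exp(t)/2 - t*exp(t)]
  [-2*t*exp(t), -2*t*exp(t) + exp(t), t*exp(t)]
  [-2*t^2*exp(t), -2*t^2*exp(t) + 2*t*exp(t), t^2*exp(t) + exp(t)]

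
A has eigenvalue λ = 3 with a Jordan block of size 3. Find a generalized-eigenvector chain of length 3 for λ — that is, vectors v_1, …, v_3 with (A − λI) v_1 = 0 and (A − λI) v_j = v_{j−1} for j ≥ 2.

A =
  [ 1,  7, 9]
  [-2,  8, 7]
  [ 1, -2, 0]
A Jordan chain for λ = 3 of length 3:
v_1 = (-1, 1, -1)ᵀ
v_2 = (-2, -2, 1)ᵀ
v_3 = (1, 0, 0)ᵀ

Let N = A − (3)·I. We want v_3 with N^3 v_3 = 0 but N^2 v_3 ≠ 0; then v_{j-1} := N · v_j for j = 3, …, 2.

Pick v_3 = (1, 0, 0)ᵀ.
Then v_2 = N · v_3 = (-2, -2, 1)ᵀ.
Then v_1 = N · v_2 = (-1, 1, -1)ᵀ.

Sanity check: (A − (3)·I) v_1 = (0, 0, 0)ᵀ = 0. ✓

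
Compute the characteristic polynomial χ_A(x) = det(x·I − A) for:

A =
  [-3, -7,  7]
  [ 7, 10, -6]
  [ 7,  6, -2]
x^3 - 5*x^2 - 8*x + 48

Expanding det(x·I − A) (e.g. by cofactor expansion or by noting that A is similar to its Jordan form J, which has the same characteristic polynomial as A) gives
  χ_A(x) = x^3 - 5*x^2 - 8*x + 48
which factors as (x - 4)^2*(x + 3). The eigenvalues (with algebraic multiplicities) are λ = -3 with multiplicity 1, λ = 4 with multiplicity 2.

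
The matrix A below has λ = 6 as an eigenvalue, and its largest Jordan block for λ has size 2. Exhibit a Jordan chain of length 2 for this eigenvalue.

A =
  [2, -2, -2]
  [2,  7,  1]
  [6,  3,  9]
A Jordan chain for λ = 6 of length 2:
v_1 = (-4, 2, 6)ᵀ
v_2 = (1, 0, 0)ᵀ

Let N = A − (6)·I. We want v_2 with N^2 v_2 = 0 but N^1 v_2 ≠ 0; then v_{j-1} := N · v_j for j = 2, …, 2.

Pick v_2 = (1, 0, 0)ᵀ.
Then v_1 = N · v_2 = (-4, 2, 6)ᵀ.

Sanity check: (A − (6)·I) v_1 = (0, 0, 0)ᵀ = 0. ✓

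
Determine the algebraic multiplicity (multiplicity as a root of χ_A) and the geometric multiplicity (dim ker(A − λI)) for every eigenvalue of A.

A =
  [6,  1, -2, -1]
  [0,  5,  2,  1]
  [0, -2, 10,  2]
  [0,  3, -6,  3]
λ = 6: alg = 4, geom = 3

Step 1 — factor the characteristic polynomial to read off the algebraic multiplicities:
  χ_A(x) = (x - 6)^4

Step 2 — compute geometric multiplicities via the rank-nullity identity g(λ) = n − rank(A − λI):
  rank(A − (6)·I) = 1, so dim ker(A − (6)·I) = n − 1 = 3

Summary:
  λ = 6: algebraic multiplicity = 4, geometric multiplicity = 3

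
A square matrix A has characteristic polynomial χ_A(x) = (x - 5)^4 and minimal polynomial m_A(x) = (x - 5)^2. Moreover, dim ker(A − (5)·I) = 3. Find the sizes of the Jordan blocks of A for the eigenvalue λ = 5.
Block sizes for λ = 5: [2, 1, 1]

Step 1 — from the characteristic polynomial, algebraic multiplicity of λ = 5 is 4. From dim ker(A − (5)·I) = 3, there are exactly 3 Jordan blocks for λ = 5.
Step 2 — from the minimal polynomial, the factor (x − 5)^2 tells us the largest block for λ = 5 has size 2.
Step 3 — with total size 4, 3 blocks, and largest block 2, the block sizes (in nonincreasing order) are [2, 1, 1].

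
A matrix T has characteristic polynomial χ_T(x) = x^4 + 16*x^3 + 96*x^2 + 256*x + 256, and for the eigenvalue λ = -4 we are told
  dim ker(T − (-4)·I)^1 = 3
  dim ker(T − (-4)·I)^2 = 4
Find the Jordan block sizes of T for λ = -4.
Block sizes for λ = -4: [2, 1, 1]

From the dimensions of kernels of powers, the number of Jordan blocks of size at least j is d_j − d_{j−1} where d_j = dim ker(N^j) (with d_0 = 0). Computing the differences gives [3, 1].
The number of blocks of size exactly k is (#blocks of size ≥ k) − (#blocks of size ≥ k + 1), so the partition is: 2 block(s) of size 1, 1 block(s) of size 2.
In nonincreasing order the block sizes are [2, 1, 1].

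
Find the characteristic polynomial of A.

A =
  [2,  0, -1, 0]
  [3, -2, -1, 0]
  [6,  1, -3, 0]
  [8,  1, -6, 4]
x^4 - x^3 - 9*x^2 - 11*x - 4

Expanding det(x·I − A) (e.g. by cofactor expansion or by noting that A is similar to its Jordan form J, which has the same characteristic polynomial as A) gives
  χ_A(x) = x^4 - x^3 - 9*x^2 - 11*x - 4
which factors as (x - 4)*(x + 1)^3. The eigenvalues (with algebraic multiplicities) are λ = -1 with multiplicity 3, λ = 4 with multiplicity 1.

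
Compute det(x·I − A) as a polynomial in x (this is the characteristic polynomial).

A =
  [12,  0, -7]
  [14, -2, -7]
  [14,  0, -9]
x^3 - x^2 - 16*x - 20

Expanding det(x·I − A) (e.g. by cofactor expansion or by noting that A is similar to its Jordan form J, which has the same characteristic polynomial as A) gives
  χ_A(x) = x^3 - x^2 - 16*x - 20
which factors as (x - 5)*(x + 2)^2. The eigenvalues (with algebraic multiplicities) are λ = -2 with multiplicity 2, λ = 5 with multiplicity 1.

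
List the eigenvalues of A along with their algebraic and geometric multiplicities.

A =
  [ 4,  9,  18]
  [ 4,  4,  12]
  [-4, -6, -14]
λ = -2: alg = 3, geom = 2

Step 1 — factor the characteristic polynomial to read off the algebraic multiplicities:
  χ_A(x) = (x + 2)^3

Step 2 — compute geometric multiplicities via the rank-nullity identity g(λ) = n − rank(A − λI):
  rank(A − (-2)·I) = 1, so dim ker(A − (-2)·I) = n − 1 = 2

Summary:
  λ = -2: algebraic multiplicity = 3, geometric multiplicity = 2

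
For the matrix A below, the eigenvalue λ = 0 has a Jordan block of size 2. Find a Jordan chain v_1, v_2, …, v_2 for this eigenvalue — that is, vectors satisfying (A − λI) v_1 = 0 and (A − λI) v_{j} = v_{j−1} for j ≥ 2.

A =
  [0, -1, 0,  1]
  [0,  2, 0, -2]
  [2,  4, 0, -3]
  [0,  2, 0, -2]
A Jordan chain for λ = 0 of length 2:
v_1 = (0, 0, 2, 0)ᵀ
v_2 = (1, 0, 0, 0)ᵀ

Let N = A − (0)·I. We want v_2 with N^2 v_2 = 0 but N^1 v_2 ≠ 0; then v_{j-1} := N · v_j for j = 2, …, 2.

Pick v_2 = (1, 0, 0, 0)ᵀ.
Then v_1 = N · v_2 = (0, 0, 2, 0)ᵀ.

Sanity check: (A − (0)·I) v_1 = (0, 0, 0, 0)ᵀ = 0. ✓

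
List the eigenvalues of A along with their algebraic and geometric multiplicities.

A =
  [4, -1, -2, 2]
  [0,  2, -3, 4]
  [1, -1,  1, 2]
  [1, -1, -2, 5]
λ = 3: alg = 4, geom = 2

Step 1 — factor the characteristic polynomial to read off the algebraic multiplicities:
  χ_A(x) = (x - 3)^4

Step 2 — compute geometric multiplicities via the rank-nullity identity g(λ) = n − rank(A − λI):
  rank(A − (3)·I) = 2, so dim ker(A − (3)·I) = n − 2 = 2

Summary:
  λ = 3: algebraic multiplicity = 4, geometric multiplicity = 2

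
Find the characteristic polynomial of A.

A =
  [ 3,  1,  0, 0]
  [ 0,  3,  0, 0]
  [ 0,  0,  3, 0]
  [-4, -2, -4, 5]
x^4 - 14*x^3 + 72*x^2 - 162*x + 135

Expanding det(x·I − A) (e.g. by cofactor expansion or by noting that A is similar to its Jordan form J, which has the same characteristic polynomial as A) gives
  χ_A(x) = x^4 - 14*x^3 + 72*x^2 - 162*x + 135
which factors as (x - 5)*(x - 3)^3. The eigenvalues (with algebraic multiplicities) are λ = 3 with multiplicity 3, λ = 5 with multiplicity 1.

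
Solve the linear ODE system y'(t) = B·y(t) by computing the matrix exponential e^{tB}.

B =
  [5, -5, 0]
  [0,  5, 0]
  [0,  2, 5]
e^{tB} =
  [exp(5*t), -5*t*exp(5*t), 0]
  [0, exp(5*t), 0]
  [0, 2*t*exp(5*t), exp(5*t)]

Strategy: write B = P · J · P⁻¹ where J is a Jordan canonical form, so e^{tB} = P · e^{tJ} · P⁻¹, and e^{tJ} can be computed block-by-block.

B has Jordan form
J =
  [5, 1, 0]
  [0, 5, 0]
  [0, 0, 5]
(up to reordering of blocks).

Per-block formulas:
  For a 2×2 Jordan block J_2(5): exp(t · J_2(5)) = e^(5t)·(I + t·N), where N is the 2×2 nilpotent shift.
  For a 1×1 block at λ = 5: exp(t · [5]) = [e^(5t)].

After assembling e^{tJ} and conjugating by P, we get:

e^{tB} =
  [exp(5*t), -5*t*exp(5*t), 0]
  [0, exp(5*t), 0]
  [0, 2*t*exp(5*t), exp(5*t)]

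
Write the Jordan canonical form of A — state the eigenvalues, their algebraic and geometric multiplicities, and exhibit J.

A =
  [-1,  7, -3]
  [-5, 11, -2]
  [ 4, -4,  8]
J_3(6)

The characteristic polynomial is
  det(x·I − A) = x^3 - 18*x^2 + 108*x - 216 = (x - 6)^3

Eigenvalues and multiplicities (the geometric multiplicity of λ is n − rank(A − λI), which equals the number of Jordan blocks for λ):
  λ = 6: algebraic multiplicity = 3, geometric multiplicity = 1

Determining the block sizes for each eigenvalue:
  λ = 6: one block (gm = 1), so the single block has size am = 3 → block sizes [3]

Assembling the blocks gives a Jordan form
J =
  [6, 1, 0]
  [0, 6, 1]
  [0, 0, 6]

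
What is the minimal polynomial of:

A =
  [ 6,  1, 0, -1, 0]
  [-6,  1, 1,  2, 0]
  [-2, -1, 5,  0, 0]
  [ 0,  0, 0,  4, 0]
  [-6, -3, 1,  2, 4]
x^3 - 12*x^2 + 48*x - 64

The characteristic polynomial is χ_A(x) = (x - 4)^5, so the eigenvalues are known. The minimal polynomial is
  m_A(x) = Π_λ (x − λ)^{k_λ}
where k_λ is the size of the *largest* Jordan block for λ (equivalently, the smallest k with (A − λI)^k v = 0 for every generalised eigenvector v of λ).

  λ = 4: largest Jordan block has size 3, contributing (x − 4)^3

So m_A(x) = (x - 4)^3 = x^3 - 12*x^2 + 48*x - 64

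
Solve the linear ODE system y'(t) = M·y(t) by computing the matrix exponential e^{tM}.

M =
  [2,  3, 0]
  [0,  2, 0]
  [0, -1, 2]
e^{tM} =
  [exp(2*t), 3*t*exp(2*t), 0]
  [0, exp(2*t), 0]
  [0, -t*exp(2*t), exp(2*t)]

Strategy: write M = P · J · P⁻¹ where J is a Jordan canonical form, so e^{tM} = P · e^{tJ} · P⁻¹, and e^{tJ} can be computed block-by-block.

M has Jordan form
J =
  [2, 1, 0]
  [0, 2, 0]
  [0, 0, 2]
(up to reordering of blocks).

Per-block formulas:
  For a 2×2 Jordan block J_2(2): exp(t · J_2(2)) = e^(2t)·(I + t·N), where N is the 2×2 nilpotent shift.
  For a 1×1 block at λ = 2: exp(t · [2]) = [e^(2t)].

After assembling e^{tJ} and conjugating by P, we get:

e^{tM} =
  [exp(2*t), 3*t*exp(2*t), 0]
  [0, exp(2*t), 0]
  [0, -t*exp(2*t), exp(2*t)]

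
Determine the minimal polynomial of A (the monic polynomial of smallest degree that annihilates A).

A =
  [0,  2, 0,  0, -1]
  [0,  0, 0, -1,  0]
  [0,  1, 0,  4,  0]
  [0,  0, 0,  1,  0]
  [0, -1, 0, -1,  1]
x^3 - x^2

The characteristic polynomial is χ_A(x) = x^3*(x - 1)^2, so the eigenvalues are known. The minimal polynomial is
  m_A(x) = Π_λ (x − λ)^{k_λ}
where k_λ is the size of the *largest* Jordan block for λ (equivalently, the smallest k with (A − λI)^k v = 0 for every generalised eigenvector v of λ).

  λ = 0: largest Jordan block has size 2, contributing (x − 0)^2
  λ = 1: largest Jordan block has size 1, contributing (x − 1)

So m_A(x) = x^2*(x - 1) = x^3 - x^2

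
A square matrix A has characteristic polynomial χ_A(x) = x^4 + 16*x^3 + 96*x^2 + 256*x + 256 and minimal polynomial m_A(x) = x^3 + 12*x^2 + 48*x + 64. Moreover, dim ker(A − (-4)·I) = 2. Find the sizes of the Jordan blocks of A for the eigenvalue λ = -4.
Block sizes for λ = -4: [3, 1]

Step 1 — from the characteristic polynomial, algebraic multiplicity of λ = -4 is 4. From dim ker(A − (-4)·I) = 2, there are exactly 2 Jordan blocks for λ = -4.
Step 2 — from the minimal polynomial, the factor (x + 4)^3 tells us the largest block for λ = -4 has size 3.
Step 3 — with total size 4, 2 blocks, and largest block 3, the block sizes (in nonincreasing order) are [3, 1].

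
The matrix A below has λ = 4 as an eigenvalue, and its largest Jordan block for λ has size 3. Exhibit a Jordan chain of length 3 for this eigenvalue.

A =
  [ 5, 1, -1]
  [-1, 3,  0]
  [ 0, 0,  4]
A Jordan chain for λ = 4 of length 3:
v_1 = (-1, 1, 0)ᵀ
v_2 = (-1, 0, 0)ᵀ
v_3 = (0, 0, 1)ᵀ

Let N = A − (4)·I. We want v_3 with N^3 v_3 = 0 but N^2 v_3 ≠ 0; then v_{j-1} := N · v_j for j = 3, …, 2.

Pick v_3 = (0, 0, 1)ᵀ.
Then v_2 = N · v_3 = (-1, 0, 0)ᵀ.
Then v_1 = N · v_2 = (-1, 1, 0)ᵀ.

Sanity check: (A − (4)·I) v_1 = (0, 0, 0)ᵀ = 0. ✓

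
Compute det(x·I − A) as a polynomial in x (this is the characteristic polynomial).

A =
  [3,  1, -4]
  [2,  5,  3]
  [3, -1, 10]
x^3 - 18*x^2 + 108*x - 216

Expanding det(x·I − A) (e.g. by cofactor expansion or by noting that A is similar to its Jordan form J, which has the same characteristic polynomial as A) gives
  χ_A(x) = x^3 - 18*x^2 + 108*x - 216
which factors as (x - 6)^3. The eigenvalues (with algebraic multiplicities) are λ = 6 with multiplicity 3.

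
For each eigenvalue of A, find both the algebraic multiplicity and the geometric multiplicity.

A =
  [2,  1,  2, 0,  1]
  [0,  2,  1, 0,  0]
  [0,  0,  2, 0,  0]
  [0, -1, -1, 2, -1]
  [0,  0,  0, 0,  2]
λ = 2: alg = 5, geom = 3

Step 1 — factor the characteristic polynomial to read off the algebraic multiplicities:
  χ_A(x) = (x - 2)^5

Step 2 — compute geometric multiplicities via the rank-nullity identity g(λ) = n − rank(A − λI):
  rank(A − (2)·I) = 2, so dim ker(A − (2)·I) = n − 2 = 3

Summary:
  λ = 2: algebraic multiplicity = 5, geometric multiplicity = 3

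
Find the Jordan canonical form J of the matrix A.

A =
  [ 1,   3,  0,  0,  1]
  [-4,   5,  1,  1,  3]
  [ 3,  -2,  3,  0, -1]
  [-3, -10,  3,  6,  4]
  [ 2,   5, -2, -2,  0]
J_3(3) ⊕ J_2(3)

The characteristic polynomial is
  det(x·I − A) = x^5 - 15*x^4 + 90*x^3 - 270*x^2 + 405*x - 243 = (x - 3)^5

Eigenvalues and multiplicities (the geometric multiplicity of λ is n − rank(A − λI), which equals the number of Jordan blocks for λ):
  λ = 3: algebraic multiplicity = 5, geometric multiplicity = 2

Determining the block sizes for each eigenvalue:
  λ = 3: with am = 5 and gm = 2, the partition is not yet determined (e.g. several partitions of 5 into 2 parts exist). Let N = A − (3)·I. Computing rank(N^1) = 3, rank(N^2) = 1, rank(N^3) = 0; the number of blocks of size ≥ j is rank(N^{j−1}) − rank(N^j), giving [2, 2, 1]. So we have 1 block(s) of size 3, 1 block(s) of size 2 → block sizes [3, 2]

Assembling the blocks gives a Jordan form
J =
  [3, 1, 0, 0, 0]
  [0, 3, 1, 0, 0]
  [0, 0, 3, 0, 0]
  [0, 0, 0, 3, 1]
  [0, 0, 0, 0, 3]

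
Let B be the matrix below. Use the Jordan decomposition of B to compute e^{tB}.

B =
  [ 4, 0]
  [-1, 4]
e^{tB} =
  [exp(4*t), 0]
  [-t*exp(4*t), exp(4*t)]

Strategy: write B = P · J · P⁻¹ where J is a Jordan canonical form, so e^{tB} = P · e^{tJ} · P⁻¹, and e^{tJ} can be computed block-by-block.

B has Jordan form
J =
  [4, 1]
  [0, 4]
(up to reordering of blocks).

Per-block formulas:
  For a 2×2 Jordan block J_2(4): exp(t · J_2(4)) = e^(4t)·(I + t·N), where N is the 2×2 nilpotent shift.

After assembling e^{tJ} and conjugating by P, we get:

e^{tB} =
  [exp(4*t), 0]
  [-t*exp(4*t), exp(4*t)]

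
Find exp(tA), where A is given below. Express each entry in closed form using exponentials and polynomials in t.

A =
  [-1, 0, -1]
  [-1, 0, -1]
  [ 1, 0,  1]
e^{tA} =
  [1 - t, 0, -t]
  [-t, 1, -t]
  [t, 0, t + 1]

Strategy: write A = P · J · P⁻¹ where J is a Jordan canonical form, so e^{tA} = P · e^{tJ} · P⁻¹, and e^{tJ} can be computed block-by-block.

A has Jordan form
J =
  [0, 1, 0]
  [0, 0, 0]
  [0, 0, 0]
(up to reordering of blocks).

Per-block formulas:
  For a 1×1 block at λ = 0: exp(t · [0]) = [e^(0t)].
  For a 2×2 Jordan block J_2(0): exp(t · J_2(0)) = e^(0t)·(I + t·N), where N is the 2×2 nilpotent shift.

After assembling e^{tJ} and conjugating by P, we get:

e^{tA} =
  [1 - t, 0, -t]
  [-t, 1, -t]
  [t, 0, t + 1]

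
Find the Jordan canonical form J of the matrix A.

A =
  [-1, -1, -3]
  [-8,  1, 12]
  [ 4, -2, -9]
J_2(-3) ⊕ J_1(-3)

The characteristic polynomial is
  det(x·I − A) = x^3 + 9*x^2 + 27*x + 27 = (x + 3)^3

Eigenvalues and multiplicities (the geometric multiplicity of λ is n − rank(A − λI), which equals the number of Jordan blocks for λ):
  λ = -3: algebraic multiplicity = 3, geometric multiplicity = 2

Determining the block sizes for each eigenvalue:
  λ = -3: 2 blocks summing to 3 forces exactly one block of size 2 and the rest size 1 → block sizes [2, 1]

Assembling the blocks gives a Jordan form
J =
  [-3,  1,  0]
  [ 0, -3,  0]
  [ 0,  0, -3]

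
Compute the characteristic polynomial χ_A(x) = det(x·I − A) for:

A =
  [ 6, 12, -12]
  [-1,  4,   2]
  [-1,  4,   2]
x^3 - 12*x^2 + 36*x

Expanding det(x·I − A) (e.g. by cofactor expansion or by noting that A is similar to its Jordan form J, which has the same characteristic polynomial as A) gives
  χ_A(x) = x^3 - 12*x^2 + 36*x
which factors as x*(x - 6)^2. The eigenvalues (with algebraic multiplicities) are λ = 0 with multiplicity 1, λ = 6 with multiplicity 2.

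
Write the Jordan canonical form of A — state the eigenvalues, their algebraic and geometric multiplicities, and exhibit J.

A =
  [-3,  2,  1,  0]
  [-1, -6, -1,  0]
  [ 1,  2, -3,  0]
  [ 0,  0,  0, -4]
J_2(-4) ⊕ J_1(-4) ⊕ J_1(-4)

The characteristic polynomial is
  det(x·I − A) = x^4 + 16*x^3 + 96*x^2 + 256*x + 256 = (x + 4)^4

Eigenvalues and multiplicities (the geometric multiplicity of λ is n − rank(A − λI), which equals the number of Jordan blocks for λ):
  λ = -4: algebraic multiplicity = 4, geometric multiplicity = 3

Determining the block sizes for each eigenvalue:
  λ = -4: 3 blocks summing to 4 forces exactly one block of size 2 and the rest size 1 → block sizes [2, 1, 1]

Assembling the blocks gives a Jordan form
J =
  [-4,  1,  0,  0]
  [ 0, -4,  0,  0]
  [ 0,  0, -4,  0]
  [ 0,  0,  0, -4]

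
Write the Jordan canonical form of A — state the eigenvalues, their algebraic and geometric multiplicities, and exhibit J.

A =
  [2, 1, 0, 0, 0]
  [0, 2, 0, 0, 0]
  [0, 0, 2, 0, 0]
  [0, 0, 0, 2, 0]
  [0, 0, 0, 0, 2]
J_2(2) ⊕ J_1(2) ⊕ J_1(2) ⊕ J_1(2)

The characteristic polynomial is
  det(x·I − A) = x^5 - 10*x^4 + 40*x^3 - 80*x^2 + 80*x - 32 = (x - 2)^5

Eigenvalues and multiplicities (the geometric multiplicity of λ is n − rank(A − λI), which equals the number of Jordan blocks for λ):
  λ = 2: algebraic multiplicity = 5, geometric multiplicity = 4

Determining the block sizes for each eigenvalue:
  λ = 2: 4 blocks summing to 5 forces exactly one block of size 2 and the rest size 1 → block sizes [2, 1, 1, 1]

Assembling the blocks gives a Jordan form
J =
  [2, 1, 0, 0, 0]
  [0, 2, 0, 0, 0]
  [0, 0, 2, 0, 0]
  [0, 0, 0, 2, 0]
  [0, 0, 0, 0, 2]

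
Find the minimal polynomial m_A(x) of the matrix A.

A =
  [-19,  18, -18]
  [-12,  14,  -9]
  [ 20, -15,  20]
x^2 - 10*x + 25

The characteristic polynomial is χ_A(x) = (x - 5)^3, so the eigenvalues are known. The minimal polynomial is
  m_A(x) = Π_λ (x − λ)^{k_λ}
where k_λ is the size of the *largest* Jordan block for λ (equivalently, the smallest k with (A − λI)^k v = 0 for every generalised eigenvector v of λ).

  λ = 5: largest Jordan block has size 2, contributing (x − 5)^2

So m_A(x) = (x - 5)^2 = x^2 - 10*x + 25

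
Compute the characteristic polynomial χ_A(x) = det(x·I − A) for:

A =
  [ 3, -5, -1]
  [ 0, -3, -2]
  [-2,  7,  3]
x^3 - 3*x^2 + 3*x - 1

Expanding det(x·I − A) (e.g. by cofactor expansion or by noting that A is similar to its Jordan form J, which has the same characteristic polynomial as A) gives
  χ_A(x) = x^3 - 3*x^2 + 3*x - 1
which factors as (x - 1)^3. The eigenvalues (with algebraic multiplicities) are λ = 1 with multiplicity 3.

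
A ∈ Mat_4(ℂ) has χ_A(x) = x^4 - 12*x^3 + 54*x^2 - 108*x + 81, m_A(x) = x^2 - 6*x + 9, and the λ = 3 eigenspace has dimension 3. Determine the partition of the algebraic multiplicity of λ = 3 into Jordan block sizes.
Block sizes for λ = 3: [2, 1, 1]

Step 1 — from the characteristic polynomial, algebraic multiplicity of λ = 3 is 4. From dim ker(A − (3)·I) = 3, there are exactly 3 Jordan blocks for λ = 3.
Step 2 — from the minimal polynomial, the factor (x − 3)^2 tells us the largest block for λ = 3 has size 2.
Step 3 — with total size 4, 3 blocks, and largest block 2, the block sizes (in nonincreasing order) are [2, 1, 1].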